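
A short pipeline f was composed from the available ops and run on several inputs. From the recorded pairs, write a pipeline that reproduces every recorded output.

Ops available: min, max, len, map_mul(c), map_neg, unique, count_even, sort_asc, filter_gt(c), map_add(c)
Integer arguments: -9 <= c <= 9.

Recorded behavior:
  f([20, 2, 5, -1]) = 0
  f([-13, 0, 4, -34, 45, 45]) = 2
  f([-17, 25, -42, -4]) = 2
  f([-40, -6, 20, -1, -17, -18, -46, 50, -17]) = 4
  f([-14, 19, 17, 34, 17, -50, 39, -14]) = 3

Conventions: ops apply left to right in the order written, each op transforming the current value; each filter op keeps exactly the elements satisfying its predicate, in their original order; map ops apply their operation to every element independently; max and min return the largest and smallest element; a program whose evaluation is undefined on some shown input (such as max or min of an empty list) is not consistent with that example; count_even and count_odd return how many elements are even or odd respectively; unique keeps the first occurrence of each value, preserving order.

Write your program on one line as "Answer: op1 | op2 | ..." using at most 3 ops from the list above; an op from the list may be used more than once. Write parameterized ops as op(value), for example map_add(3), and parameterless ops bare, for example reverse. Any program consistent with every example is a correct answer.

map_mul(-9) | filter_gt(-8) | count_even

Check, running the answer program on each example:
  [20, 2, 5, -1] -> [-180, -18, -45, 9] -> [9] -> 0
  [-13, 0, 4, -34, 45, 45] -> [117, 0, -36, 306, -405, -405] -> [117, 0, 306] -> 2
  [-17, 25, -42, -4] -> [153, -225, 378, 36] -> [153, 378, 36] -> 2
  [-40, -6, 20, -1, -17, -18, -46, 50, -17] -> [360, 54, -180, 9, 153, 162, 414, -450, 153] -> [360, 54, 9, 153, 162, 414, 153] -> 4
  [-14, 19, 17, 34, 17, -50, 39, -14] -> [126, -171, -153, -306, -153, 450, -351, 126] -> [126, 450, 126] -> 3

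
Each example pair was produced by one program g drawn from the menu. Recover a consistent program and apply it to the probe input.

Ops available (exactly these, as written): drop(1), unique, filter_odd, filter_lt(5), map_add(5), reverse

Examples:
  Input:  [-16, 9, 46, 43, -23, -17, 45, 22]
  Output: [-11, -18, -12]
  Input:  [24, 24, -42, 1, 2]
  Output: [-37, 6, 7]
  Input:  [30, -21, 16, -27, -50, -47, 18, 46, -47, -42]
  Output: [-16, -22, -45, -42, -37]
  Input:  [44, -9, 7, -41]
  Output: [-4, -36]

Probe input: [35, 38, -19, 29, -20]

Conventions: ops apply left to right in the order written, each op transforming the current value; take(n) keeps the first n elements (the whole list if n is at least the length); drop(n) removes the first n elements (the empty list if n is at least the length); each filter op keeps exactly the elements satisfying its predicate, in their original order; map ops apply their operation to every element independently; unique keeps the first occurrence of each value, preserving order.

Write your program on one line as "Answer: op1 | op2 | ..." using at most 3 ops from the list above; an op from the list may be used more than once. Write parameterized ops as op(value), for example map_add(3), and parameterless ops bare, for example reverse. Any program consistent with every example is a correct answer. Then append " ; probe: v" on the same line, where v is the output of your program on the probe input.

filter_lt(5) | unique | map_add(5) ; probe: [-14, -15]

Check, running the answer program on each example:
  [-16, 9, 46, 43, -23, -17, 45, 22] -> [-16, -23, -17] -> [-16, -23, -17] -> [-11, -18, -12]
  [24, 24, -42, 1, 2] -> [-42, 1, 2] -> [-42, 1, 2] -> [-37, 6, 7]
  [30, -21, 16, -27, -50, -47, 18, 46, -47, -42] -> [-21, -27, -50, -47, -47, -42] -> [-21, -27, -50, -47, -42] -> [-16, -22, -45, -42, -37]
  [44, -9, 7, -41] -> [-9, -41] -> [-9, -41] -> [-4, -36]
  probe: [35, 38, -19, 29, -20] -> [-19, -20] -> [-19, -20] -> [-14, -15]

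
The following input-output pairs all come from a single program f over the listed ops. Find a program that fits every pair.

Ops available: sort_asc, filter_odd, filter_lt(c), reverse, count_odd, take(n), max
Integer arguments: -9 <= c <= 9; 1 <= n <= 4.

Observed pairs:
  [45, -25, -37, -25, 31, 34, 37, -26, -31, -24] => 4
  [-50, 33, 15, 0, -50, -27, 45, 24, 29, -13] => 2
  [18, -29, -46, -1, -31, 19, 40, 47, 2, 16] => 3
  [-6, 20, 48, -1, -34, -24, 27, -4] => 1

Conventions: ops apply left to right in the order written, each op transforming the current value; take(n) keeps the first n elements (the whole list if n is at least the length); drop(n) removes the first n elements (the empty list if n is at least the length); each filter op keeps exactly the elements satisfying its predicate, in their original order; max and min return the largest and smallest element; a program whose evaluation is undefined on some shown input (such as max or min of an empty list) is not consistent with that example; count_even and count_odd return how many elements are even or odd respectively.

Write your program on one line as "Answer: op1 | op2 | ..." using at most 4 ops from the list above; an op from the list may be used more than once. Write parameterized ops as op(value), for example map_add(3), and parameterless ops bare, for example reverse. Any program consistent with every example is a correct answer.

reverse | sort_asc | filter_lt(4) | count_odd

Check, running the answer program on each example:
  [45, -25, -37, -25, 31, 34, 37, -26, -31, -24] -> [-24, -31, -26, 37, 34, 31, -25, -37, -25, 45] -> [-37, -31, -26, -25, -25, -24, 31, 34, 37, 45] -> [-37, -31, -26, -25, -25, -24] -> 4
  [-50, 33, 15, 0, -50, -27, 45, 24, 29, -13] -> [-13, 29, 24, 45, -27, -50, 0, 15, 33, -50] -> [-50, -50, -27, -13, 0, 15, 24, 29, 33, 45] -> [-50, -50, -27, -13, 0] -> 2
  [18, -29, -46, -1, -31, 19, 40, 47, 2, 16] -> [16, 2, 47, 40, 19, -31, -1, -46, -29, 18] -> [-46, -31, -29, -1, 2, 16, 18, 19, 40, 47] -> [-46, -31, -29, -1, 2] -> 3
  [-6, 20, 48, -1, -34, -24, 27, -4] -> [-4, 27, -24, -34, -1, 48, 20, -6] -> [-34, -24, -6, -4, -1, 20, 27, 48] -> [-34, -24, -6, -4, -1] -> 1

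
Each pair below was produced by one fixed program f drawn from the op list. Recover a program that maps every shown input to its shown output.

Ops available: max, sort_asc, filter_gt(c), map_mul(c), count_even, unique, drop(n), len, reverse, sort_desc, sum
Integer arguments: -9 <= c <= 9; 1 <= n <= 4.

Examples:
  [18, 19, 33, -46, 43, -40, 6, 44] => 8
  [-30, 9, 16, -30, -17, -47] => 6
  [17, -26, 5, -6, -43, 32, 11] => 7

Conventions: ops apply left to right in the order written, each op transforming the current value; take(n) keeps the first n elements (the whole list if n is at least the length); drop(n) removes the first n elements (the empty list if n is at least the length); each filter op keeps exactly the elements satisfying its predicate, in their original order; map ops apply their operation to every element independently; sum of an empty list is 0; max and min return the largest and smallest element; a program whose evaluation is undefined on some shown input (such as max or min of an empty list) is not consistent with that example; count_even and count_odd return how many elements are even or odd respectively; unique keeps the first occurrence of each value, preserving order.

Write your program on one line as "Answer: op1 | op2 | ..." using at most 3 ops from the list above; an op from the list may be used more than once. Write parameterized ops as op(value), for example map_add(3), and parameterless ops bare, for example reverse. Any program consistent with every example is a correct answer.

map_mul(-6) | count_even

Check, running the answer program on each example:
  [18, 19, 33, -46, 43, -40, 6, 44] -> [-108, -114, -198, 276, -258, 240, -36, -264] -> 8
  [-30, 9, 16, -30, -17, -47] -> [180, -54, -96, 180, 102, 282] -> 6
  [17, -26, 5, -6, -43, 32, 11] -> [-102, 156, -30, 36, 258, -192, -66] -> 7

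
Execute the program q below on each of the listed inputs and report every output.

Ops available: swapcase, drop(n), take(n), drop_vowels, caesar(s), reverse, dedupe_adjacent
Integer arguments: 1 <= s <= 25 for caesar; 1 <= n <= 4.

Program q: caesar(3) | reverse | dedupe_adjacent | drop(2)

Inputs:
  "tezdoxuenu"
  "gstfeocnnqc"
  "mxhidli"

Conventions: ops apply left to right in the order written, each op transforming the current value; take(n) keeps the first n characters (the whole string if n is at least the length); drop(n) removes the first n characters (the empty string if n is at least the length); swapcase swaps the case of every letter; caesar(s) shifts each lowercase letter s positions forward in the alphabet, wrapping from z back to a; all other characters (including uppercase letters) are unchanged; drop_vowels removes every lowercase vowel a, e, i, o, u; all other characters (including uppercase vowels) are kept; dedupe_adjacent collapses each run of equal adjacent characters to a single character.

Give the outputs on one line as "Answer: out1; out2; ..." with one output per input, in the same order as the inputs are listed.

"hxargchw"; "qfrhiwvj"; "glkap"

Execution, op by op:
  "tezdoxuenu" -> "whcgraxhqx" -> "xqhxargchw" -> "xqhxargchw" -> "hxargchw"
  "gstfeocnnqc" -> "jvwihrfqqtf" -> "ftqqfrhiwvj" -> "ftqfrhiwvj" -> "qfrhiwvj"
  "mxhidli" -> "paklgol" -> "loglkap" -> "loglkap" -> "glkap"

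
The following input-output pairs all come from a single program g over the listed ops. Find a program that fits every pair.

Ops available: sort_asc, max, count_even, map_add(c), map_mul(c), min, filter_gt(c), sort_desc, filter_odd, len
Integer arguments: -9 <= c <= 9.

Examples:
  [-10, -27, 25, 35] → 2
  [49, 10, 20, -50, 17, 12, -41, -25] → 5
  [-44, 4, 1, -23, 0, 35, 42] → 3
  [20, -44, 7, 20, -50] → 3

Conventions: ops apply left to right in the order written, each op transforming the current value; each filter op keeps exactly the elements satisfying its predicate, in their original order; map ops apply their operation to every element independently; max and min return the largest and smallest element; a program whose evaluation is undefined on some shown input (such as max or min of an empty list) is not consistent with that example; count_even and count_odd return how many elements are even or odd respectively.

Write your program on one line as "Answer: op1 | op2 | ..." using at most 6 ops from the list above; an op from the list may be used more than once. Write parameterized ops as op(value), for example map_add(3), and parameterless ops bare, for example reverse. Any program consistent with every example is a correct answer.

sort_asc | filter_gt(-5) | sort_desc | filter_gt(2) | len

Check, running the answer program on each example:
  [-10, -27, 25, 35] -> [-27, -10, 25, 35] -> [25, 35] -> [35, 25] -> [35, 25] -> 2
  [49, 10, 20, -50, 17, 12, -41, -25] -> [-50, -41, -25, 10, 12, 17, 20, 49] -> [10, 12, 17, 20, 49] -> [49, 20, 17, 12, 10] -> [49, 20, 17, 12, 10] -> 5
  [-44, 4, 1, -23, 0, 35, 42] -> [-44, -23, 0, 1, 4, 35, 42] -> [0, 1, 4, 35, 42] -> [42, 35, 4, 1, 0] -> [42, 35, 4] -> 3
  [20, -44, 7, 20, -50] -> [-50, -44, 7, 20, 20] -> [7, 20, 20] -> [20, 20, 7] -> [20, 20, 7] -> 3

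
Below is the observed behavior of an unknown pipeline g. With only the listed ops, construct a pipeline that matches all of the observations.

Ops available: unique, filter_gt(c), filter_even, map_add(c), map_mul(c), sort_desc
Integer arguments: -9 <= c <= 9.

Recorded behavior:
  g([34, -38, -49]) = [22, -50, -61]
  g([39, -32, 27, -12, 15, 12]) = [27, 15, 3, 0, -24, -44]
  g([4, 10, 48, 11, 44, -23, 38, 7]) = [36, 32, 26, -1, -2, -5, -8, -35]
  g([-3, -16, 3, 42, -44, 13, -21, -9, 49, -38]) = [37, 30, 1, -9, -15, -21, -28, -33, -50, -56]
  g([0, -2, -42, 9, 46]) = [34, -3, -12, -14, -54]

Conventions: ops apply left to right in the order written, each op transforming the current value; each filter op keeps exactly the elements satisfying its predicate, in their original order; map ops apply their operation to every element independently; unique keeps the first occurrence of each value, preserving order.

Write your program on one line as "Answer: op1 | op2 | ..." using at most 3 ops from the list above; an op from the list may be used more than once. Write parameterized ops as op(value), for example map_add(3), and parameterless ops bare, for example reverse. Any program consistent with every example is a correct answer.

map_add(-6) | sort_desc | map_add(-6)

Check, running the answer program on each example:
  [34, -38, -49] -> [28, -44, -55] -> [28, -44, -55] -> [22, -50, -61]
  [39, -32, 27, -12, 15, 12] -> [33, -38, 21, -18, 9, 6] -> [33, 21, 9, 6, -18, -38] -> [27, 15, 3, 0, -24, -44]
  [4, 10, 48, 11, 44, -23, 38, 7] -> [-2, 4, 42, 5, 38, -29, 32, 1] -> [42, 38, 32, 5, 4, 1, -2, -29] -> [36, 32, 26, -1, -2, -5, -8, -35]
  [-3, -16, 3, 42, -44, 13, -21, -9, 49, -38] -> [-9, -22, -3, 36, -50, 7, -27, -15, 43, -44] -> [43, 36, 7, -3, -9, -15, -22, -27, -44, -50] -> [37, 30, 1, -9, -15, -21, -28, -33, -50, -56]
  [0, -2, -42, 9, 46] -> [-6, -8, -48, 3, 40] -> [40, 3, -6, -8, -48] -> [34, -3, -12, -14, -54]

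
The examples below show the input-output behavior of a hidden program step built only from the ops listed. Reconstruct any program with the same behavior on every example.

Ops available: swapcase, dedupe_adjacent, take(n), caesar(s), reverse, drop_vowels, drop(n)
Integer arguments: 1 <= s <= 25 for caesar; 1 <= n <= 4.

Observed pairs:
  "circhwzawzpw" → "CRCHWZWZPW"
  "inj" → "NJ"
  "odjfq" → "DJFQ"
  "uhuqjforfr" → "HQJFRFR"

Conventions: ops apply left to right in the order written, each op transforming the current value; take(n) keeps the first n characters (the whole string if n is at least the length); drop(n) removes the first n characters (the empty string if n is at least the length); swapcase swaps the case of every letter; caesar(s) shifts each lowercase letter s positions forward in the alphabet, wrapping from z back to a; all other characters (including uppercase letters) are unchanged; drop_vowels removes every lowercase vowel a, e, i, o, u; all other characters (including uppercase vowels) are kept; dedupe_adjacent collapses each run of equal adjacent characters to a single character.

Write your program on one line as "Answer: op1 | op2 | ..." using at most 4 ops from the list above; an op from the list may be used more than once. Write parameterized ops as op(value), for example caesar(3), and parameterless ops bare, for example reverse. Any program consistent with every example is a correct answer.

drop_vowels | reverse | swapcase | reverse

Check, running the answer program on each example:
  "circhwzawzpw" -> "crchwzwzpw" -> "wpzwzwhcrc" -> "WPZWZWHCRC" -> "CRCHWZWZPW"
  "inj" -> "nj" -> "jn" -> "JN" -> "NJ"
  "odjfq" -> "djfq" -> "qfjd" -> "QFJD" -> "DJFQ"
  "uhuqjforfr" -> "hqjfrfr" -> "rfrfjqh" -> "RFRFJQH" -> "HQJFRFR"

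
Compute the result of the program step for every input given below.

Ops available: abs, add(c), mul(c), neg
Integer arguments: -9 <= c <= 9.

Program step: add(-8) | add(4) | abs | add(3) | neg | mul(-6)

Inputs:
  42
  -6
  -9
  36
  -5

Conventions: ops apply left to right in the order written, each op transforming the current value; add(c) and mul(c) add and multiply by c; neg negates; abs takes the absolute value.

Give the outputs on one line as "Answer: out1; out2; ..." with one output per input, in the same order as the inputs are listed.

Execution, op by op:
  42 -> 34 -> 38 -> 38 -> 41 -> -41 -> 246
  -6 -> -14 -> -10 -> 10 -> 13 -> -13 -> 78
  -9 -> -17 -> -13 -> 13 -> 16 -> -16 -> 96
  36 -> 28 -> 32 -> 32 -> 35 -> -35 -> 210
  -5 -> -13 -> -9 -> 9 -> 12 -> -12 -> 72

246; 78; 96; 210; 72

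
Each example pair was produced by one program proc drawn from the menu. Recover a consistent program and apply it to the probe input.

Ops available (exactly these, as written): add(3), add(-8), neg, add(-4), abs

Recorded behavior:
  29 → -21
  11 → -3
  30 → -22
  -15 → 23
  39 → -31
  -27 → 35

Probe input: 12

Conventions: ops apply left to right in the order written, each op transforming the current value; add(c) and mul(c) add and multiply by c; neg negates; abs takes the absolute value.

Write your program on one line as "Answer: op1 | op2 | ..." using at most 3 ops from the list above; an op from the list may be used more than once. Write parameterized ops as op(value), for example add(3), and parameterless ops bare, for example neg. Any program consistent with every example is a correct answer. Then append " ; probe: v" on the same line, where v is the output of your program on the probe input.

add(-8) | neg ; probe: -4

Check, running the answer program on each example:
  29 -> 21 -> -21
  11 -> 3 -> -3
  30 -> 22 -> -22
  -15 -> -23 -> 23
  39 -> 31 -> -31
  -27 -> -35 -> 35
  probe: 12 -> 4 -> -4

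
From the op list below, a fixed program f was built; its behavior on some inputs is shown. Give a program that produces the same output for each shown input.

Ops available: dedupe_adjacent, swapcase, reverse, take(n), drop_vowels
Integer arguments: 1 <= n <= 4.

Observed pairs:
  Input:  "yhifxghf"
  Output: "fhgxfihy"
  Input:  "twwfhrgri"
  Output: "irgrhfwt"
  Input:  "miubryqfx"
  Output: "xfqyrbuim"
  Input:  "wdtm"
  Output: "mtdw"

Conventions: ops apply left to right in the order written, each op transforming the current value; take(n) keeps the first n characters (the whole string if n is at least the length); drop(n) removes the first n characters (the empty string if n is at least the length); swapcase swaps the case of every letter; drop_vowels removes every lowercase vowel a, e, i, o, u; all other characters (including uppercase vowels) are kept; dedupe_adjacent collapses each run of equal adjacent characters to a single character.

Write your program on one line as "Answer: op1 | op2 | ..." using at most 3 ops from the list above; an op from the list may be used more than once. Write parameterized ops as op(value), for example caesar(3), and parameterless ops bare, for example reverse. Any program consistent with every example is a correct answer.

reverse | dedupe_adjacent

Check, running the answer program on each example:
  "yhifxghf" -> "fhgxfihy" -> "fhgxfihy"
  "twwfhrgri" -> "irgrhfwwt" -> "irgrhfwt"
  "miubryqfx" -> "xfqyrbuim" -> "xfqyrbuim"
  "wdtm" -> "mtdw" -> "mtdw"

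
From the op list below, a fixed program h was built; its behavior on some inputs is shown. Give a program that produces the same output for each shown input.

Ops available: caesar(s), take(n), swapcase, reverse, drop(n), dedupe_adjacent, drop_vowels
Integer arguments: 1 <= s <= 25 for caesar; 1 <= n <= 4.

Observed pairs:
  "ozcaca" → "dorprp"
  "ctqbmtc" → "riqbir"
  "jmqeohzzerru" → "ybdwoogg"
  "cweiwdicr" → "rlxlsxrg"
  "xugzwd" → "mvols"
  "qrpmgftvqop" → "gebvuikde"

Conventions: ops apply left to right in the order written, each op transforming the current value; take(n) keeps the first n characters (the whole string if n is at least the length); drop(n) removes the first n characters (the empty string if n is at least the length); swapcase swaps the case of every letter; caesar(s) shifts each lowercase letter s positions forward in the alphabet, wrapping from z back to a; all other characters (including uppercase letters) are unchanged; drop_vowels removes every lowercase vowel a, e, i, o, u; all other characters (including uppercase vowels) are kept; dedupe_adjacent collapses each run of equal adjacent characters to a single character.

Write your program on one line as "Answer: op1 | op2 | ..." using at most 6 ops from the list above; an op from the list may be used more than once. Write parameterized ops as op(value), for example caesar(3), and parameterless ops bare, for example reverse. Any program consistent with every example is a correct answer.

caesar(10) | reverse | drop_vowels | caesar(5) | reverse

Check, running the answer program on each example:
  "ozcaca" -> "yjmkmk" -> "kmkmjy" -> "kmkmjy" -> "prprod" -> "dorprp"
  "ctqbmtc" -> "mdalwdm" -> "mdwladm" -> "mdwldm" -> "ribqir" -> "riqbir"
  "jmqeohzzerru" -> "twaoyrjjobbe" -> "ebbojjryoawt" -> "bbjjrywt" -> "ggoowdby" -> "ybdwoogg"
  "cweiwdicr" -> "mgosgnsmb" -> "bmsngsogm" -> "bmsngsgm" -> "grxslxlr" -> "rlxlsxrg"
  "xugzwd" -> "heqjgn" -> "ngjqeh" -> "ngjqh" -> "slovm" -> "mvols"
  "qrpmgftvqop" -> "abzwqpdfayz" -> "zyafdpqwzba" -> "zyfdpqwzb" -> "edkiuvbeg" -> "gebvuikde"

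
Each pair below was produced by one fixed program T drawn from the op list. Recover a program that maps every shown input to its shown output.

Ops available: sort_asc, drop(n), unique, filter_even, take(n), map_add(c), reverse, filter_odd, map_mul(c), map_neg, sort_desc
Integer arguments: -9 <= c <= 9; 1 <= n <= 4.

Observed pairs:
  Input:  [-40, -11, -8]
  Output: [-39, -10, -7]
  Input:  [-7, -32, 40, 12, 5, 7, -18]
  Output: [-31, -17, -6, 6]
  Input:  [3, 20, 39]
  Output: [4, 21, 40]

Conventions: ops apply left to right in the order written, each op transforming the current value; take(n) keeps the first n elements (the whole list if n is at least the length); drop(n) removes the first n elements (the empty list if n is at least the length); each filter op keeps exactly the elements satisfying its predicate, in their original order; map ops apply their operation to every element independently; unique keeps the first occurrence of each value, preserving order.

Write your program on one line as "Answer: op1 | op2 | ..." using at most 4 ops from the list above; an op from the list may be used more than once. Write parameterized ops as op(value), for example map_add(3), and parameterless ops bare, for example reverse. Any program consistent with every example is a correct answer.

map_add(1) | sort_desc | reverse | take(4)

Check, running the answer program on each example:
  [-40, -11, -8] -> [-39, -10, -7] -> [-7, -10, -39] -> [-39, -10, -7] -> [-39, -10, -7]
  [-7, -32, 40, 12, 5, 7, -18] -> [-6, -31, 41, 13, 6, 8, -17] -> [41, 13, 8, 6, -6, -17, -31] -> [-31, -17, -6, 6, 8, 13, 41] -> [-31, -17, -6, 6]
  [3, 20, 39] -> [4, 21, 40] -> [40, 21, 4] -> [4, 21, 40] -> [4, 21, 40]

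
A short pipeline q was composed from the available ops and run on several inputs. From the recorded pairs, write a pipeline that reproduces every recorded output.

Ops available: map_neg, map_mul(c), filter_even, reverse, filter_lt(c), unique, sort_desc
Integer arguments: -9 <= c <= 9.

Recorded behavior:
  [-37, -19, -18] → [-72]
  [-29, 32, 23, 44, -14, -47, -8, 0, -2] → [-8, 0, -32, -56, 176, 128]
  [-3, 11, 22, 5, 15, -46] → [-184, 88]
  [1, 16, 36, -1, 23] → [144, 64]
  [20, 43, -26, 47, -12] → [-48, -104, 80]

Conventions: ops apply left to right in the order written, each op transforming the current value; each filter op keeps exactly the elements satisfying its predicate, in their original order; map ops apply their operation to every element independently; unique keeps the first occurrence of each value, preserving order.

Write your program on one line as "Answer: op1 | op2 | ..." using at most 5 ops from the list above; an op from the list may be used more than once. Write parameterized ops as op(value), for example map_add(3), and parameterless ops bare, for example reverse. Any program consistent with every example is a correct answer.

map_neg | filter_even | map_neg | map_mul(4) | reverse

Check, running the answer program on each example:
  [-37, -19, -18] -> [37, 19, 18] -> [18] -> [-18] -> [-72] -> [-72]
  [-29, 32, 23, 44, -14, -47, -8, 0, -2] -> [29, -32, -23, -44, 14, 47, 8, 0, 2] -> [-32, -44, 14, 8, 0, 2] -> [32, 44, -14, -8, 0, -2] -> [128, 176, -56, -32, 0, -8] -> [-8, 0, -32, -56, 176, 128]
  [-3, 11, 22, 5, 15, -46] -> [3, -11, -22, -5, -15, 46] -> [-22, 46] -> [22, -46] -> [88, -184] -> [-184, 88]
  [1, 16, 36, -1, 23] -> [-1, -16, -36, 1, -23] -> [-16, -36] -> [16, 36] -> [64, 144] -> [144, 64]
  [20, 43, -26, 47, -12] -> [-20, -43, 26, -47, 12] -> [-20, 26, 12] -> [20, -26, -12] -> [80, -104, -48] -> [-48, -104, 80]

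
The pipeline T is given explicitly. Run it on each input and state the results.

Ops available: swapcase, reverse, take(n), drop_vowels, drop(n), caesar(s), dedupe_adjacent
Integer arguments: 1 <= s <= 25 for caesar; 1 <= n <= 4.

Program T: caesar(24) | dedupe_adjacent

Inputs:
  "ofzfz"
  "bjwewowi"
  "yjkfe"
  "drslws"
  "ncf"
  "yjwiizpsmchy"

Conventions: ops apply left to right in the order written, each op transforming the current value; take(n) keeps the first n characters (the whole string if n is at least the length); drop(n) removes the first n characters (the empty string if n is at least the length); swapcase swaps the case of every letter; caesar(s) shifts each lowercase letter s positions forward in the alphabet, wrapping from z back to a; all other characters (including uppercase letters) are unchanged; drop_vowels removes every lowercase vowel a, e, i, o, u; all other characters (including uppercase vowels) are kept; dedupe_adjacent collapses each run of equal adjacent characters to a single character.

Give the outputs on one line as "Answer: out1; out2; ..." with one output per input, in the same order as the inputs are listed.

"mdxdx"; "zhucumug"; "whidc"; "bpqjuq"; "lad"; "whugxnqkafw"

Execution, op by op:
  "ofzfz" -> "mdxdx" -> "mdxdx"
  "bjwewowi" -> "zhucumug" -> "zhucumug"
  "yjkfe" -> "whidc" -> "whidc"
  "drslws" -> "bpqjuq" -> "bpqjuq"
  "ncf" -> "lad" -> "lad"
  "yjwiizpsmchy" -> "whuggxnqkafw" -> "whugxnqkafw"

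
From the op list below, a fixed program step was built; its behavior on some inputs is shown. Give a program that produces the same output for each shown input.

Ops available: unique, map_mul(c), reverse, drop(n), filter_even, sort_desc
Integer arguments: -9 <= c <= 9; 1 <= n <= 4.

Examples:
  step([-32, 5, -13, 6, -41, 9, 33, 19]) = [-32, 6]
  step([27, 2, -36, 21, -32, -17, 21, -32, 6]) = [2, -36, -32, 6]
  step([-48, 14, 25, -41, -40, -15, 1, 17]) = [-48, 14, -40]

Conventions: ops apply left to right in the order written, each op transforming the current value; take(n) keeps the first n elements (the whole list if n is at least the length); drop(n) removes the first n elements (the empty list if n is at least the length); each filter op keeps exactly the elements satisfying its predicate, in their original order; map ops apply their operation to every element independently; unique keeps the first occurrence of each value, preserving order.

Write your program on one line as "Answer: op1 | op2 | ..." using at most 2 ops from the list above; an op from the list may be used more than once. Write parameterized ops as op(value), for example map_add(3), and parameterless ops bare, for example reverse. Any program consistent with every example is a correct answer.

unique | filter_even

Check, running the answer program on each example:
  [-32, 5, -13, 6, -41, 9, 33, 19] -> [-32, 5, -13, 6, -41, 9, 33, 19] -> [-32, 6]
  [27, 2, -36, 21, -32, -17, 21, -32, 6] -> [27, 2, -36, 21, -32, -17, 6] -> [2, -36, -32, 6]
  [-48, 14, 25, -41, -40, -15, 1, 17] -> [-48, 14, 25, -41, -40, -15, 1, 17] -> [-48, 14, -40]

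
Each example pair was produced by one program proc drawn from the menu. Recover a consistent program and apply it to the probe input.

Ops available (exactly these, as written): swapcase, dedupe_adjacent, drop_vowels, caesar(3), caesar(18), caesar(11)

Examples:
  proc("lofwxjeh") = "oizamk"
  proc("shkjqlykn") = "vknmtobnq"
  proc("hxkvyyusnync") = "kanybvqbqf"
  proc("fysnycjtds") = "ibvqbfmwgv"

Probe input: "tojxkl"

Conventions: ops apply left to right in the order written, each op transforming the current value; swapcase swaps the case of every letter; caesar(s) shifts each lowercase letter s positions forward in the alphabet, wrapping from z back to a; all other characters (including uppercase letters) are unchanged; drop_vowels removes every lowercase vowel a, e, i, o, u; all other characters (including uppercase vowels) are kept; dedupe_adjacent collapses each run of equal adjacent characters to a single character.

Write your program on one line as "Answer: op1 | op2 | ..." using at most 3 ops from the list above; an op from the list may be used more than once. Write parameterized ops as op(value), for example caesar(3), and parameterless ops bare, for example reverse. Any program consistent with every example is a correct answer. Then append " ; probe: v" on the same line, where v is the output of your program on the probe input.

drop_vowels | dedupe_adjacent | caesar(3) ; probe: "wmano"

Check, running the answer program on each example:
  "lofwxjeh" -> "lfwxjh" -> "lfwxjh" -> "oizamk"
  "shkjqlykn" -> "shkjqlykn" -> "shkjqlykn" -> "vknmtobnq"
  "hxkvyyusnync" -> "hxkvyysnync" -> "hxkvysnync" -> "kanybvqbqf"
  "fysnycjtds" -> "fysnycjtds" -> "fysnycjtds" -> "ibvqbfmwgv"
  probe: "tojxkl" -> "tjxkl" -> "tjxkl" -> "wmano"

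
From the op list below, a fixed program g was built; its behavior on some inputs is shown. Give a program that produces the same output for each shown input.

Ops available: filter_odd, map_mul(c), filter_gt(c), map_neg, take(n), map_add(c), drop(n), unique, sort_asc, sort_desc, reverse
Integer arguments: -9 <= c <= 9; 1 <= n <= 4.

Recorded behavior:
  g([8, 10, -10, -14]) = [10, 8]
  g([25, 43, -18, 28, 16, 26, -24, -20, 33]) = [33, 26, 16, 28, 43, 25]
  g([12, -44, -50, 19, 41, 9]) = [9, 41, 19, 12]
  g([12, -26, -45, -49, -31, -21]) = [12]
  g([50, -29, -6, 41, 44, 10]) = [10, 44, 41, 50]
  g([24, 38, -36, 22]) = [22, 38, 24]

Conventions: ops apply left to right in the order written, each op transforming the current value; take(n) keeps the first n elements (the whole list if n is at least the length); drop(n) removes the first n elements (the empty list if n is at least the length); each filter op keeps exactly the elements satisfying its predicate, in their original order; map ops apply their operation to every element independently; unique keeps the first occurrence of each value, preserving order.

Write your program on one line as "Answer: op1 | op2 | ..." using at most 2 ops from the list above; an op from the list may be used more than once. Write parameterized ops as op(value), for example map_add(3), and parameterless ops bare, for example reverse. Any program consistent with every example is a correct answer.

reverse | filter_gt(1)

Check, running the answer program on each example:
  [8, 10, -10, -14] -> [-14, -10, 10, 8] -> [10, 8]
  [25, 43, -18, 28, 16, 26, -24, -20, 33] -> [33, -20, -24, 26, 16, 28, -18, 43, 25] -> [33, 26, 16, 28, 43, 25]
  [12, -44, -50, 19, 41, 9] -> [9, 41, 19, -50, -44, 12] -> [9, 41, 19, 12]
  [12, -26, -45, -49, -31, -21] -> [-21, -31, -49, -45, -26, 12] -> [12]
  [50, -29, -6, 41, 44, 10] -> [10, 44, 41, -6, -29, 50] -> [10, 44, 41, 50]
  [24, 38, -36, 22] -> [22, -36, 38, 24] -> [22, 38, 24]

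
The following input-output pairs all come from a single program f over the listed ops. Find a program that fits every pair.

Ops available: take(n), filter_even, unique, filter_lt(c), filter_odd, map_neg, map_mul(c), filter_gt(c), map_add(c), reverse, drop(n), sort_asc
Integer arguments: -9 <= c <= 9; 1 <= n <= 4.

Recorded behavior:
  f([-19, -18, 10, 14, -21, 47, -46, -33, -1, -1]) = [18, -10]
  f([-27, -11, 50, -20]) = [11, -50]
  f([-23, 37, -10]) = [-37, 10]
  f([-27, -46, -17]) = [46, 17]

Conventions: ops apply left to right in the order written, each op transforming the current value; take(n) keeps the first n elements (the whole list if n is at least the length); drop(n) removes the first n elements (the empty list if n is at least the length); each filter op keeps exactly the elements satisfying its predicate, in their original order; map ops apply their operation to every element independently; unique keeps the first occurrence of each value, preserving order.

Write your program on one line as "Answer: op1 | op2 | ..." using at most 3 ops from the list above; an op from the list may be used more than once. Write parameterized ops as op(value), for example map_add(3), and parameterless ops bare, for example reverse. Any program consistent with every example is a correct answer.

take(3) | map_neg | drop(1)

Check, running the answer program on each example:
  [-19, -18, 10, 14, -21, 47, -46, -33, -1, -1] -> [-19, -18, 10] -> [19, 18, -10] -> [18, -10]
  [-27, -11, 50, -20] -> [-27, -11, 50] -> [27, 11, -50] -> [11, -50]
  [-23, 37, -10] -> [-23, 37, -10] -> [23, -37, 10] -> [-37, 10]
  [-27, -46, -17] -> [-27, -46, -17] -> [27, 46, 17] -> [46, 17]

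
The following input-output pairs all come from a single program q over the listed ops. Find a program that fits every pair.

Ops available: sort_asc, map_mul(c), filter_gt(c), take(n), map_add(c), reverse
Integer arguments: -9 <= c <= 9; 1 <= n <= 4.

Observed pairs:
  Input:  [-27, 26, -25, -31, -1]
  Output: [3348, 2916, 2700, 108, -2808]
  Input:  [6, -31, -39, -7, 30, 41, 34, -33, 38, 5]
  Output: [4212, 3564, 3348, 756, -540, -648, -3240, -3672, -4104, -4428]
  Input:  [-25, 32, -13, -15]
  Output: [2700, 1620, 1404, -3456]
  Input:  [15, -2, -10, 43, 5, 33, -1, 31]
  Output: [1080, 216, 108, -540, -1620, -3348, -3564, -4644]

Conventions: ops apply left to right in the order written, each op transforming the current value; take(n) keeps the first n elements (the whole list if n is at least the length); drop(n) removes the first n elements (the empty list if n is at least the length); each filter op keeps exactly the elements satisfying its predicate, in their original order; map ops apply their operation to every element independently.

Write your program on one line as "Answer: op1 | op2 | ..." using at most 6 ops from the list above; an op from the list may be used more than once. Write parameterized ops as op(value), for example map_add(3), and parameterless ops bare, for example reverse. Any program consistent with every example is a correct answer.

map_mul(-6) | map_mul(6) | reverse | map_mul(3) | sort_asc | reverse

Check, running the answer program on each example:
  [-27, 26, -25, -31, -1] -> [162, -156, 150, 186, 6] -> [972, -936, 900, 1116, 36] -> [36, 1116, 900, -936, 972] -> [108, 3348, 2700, -2808, 2916] -> [-2808, 108, 2700, 2916, 3348] -> [3348, 2916, 2700, 108, -2808]
  [6, -31, -39, -7, 30, 41, 34, -33, 38, 5] -> [-36, 186, 234, 42, -180, -246, -204, 198, -228, -30] -> [-216, 1116, 1404, 252, -1080, -1476, -1224, 1188, -1368, -180] -> [-180, -1368, 1188, -1224, -1476, -1080, 252, 1404, 1116, -216] -> [-540, -4104, 3564, -3672, -4428, -3240, 756, 4212, 3348, -648] -> [-4428, -4104, -3672, -3240, -648, -540, 756, 3348, 3564, 4212] -> [4212, 3564, 3348, 756, -540, -648, -3240, -3672, -4104, -4428]
  [-25, 32, -13, -15] -> [150, -192, 78, 90] -> [900, -1152, 468, 540] -> [540, 468, -1152, 900] -> [1620, 1404, -3456, 2700] -> [-3456, 1404, 1620, 2700] -> [2700, 1620, 1404, -3456]
  [15, -2, -10, 43, 5, 33, -1, 31] -> [-90, 12, 60, -258, -30, -198, 6, -186] -> [-540, 72, 360, -1548, -180, -1188, 36, -1116] -> [-1116, 36, -1188, -180, -1548, 360, 72, -540] -> [-3348, 108, -3564, -540, -4644, 1080, 216, -1620] -> [-4644, -3564, -3348, -1620, -540, 108, 216, 1080] -> [1080, 216, 108, -540, -1620, -3348, -3564, -4644]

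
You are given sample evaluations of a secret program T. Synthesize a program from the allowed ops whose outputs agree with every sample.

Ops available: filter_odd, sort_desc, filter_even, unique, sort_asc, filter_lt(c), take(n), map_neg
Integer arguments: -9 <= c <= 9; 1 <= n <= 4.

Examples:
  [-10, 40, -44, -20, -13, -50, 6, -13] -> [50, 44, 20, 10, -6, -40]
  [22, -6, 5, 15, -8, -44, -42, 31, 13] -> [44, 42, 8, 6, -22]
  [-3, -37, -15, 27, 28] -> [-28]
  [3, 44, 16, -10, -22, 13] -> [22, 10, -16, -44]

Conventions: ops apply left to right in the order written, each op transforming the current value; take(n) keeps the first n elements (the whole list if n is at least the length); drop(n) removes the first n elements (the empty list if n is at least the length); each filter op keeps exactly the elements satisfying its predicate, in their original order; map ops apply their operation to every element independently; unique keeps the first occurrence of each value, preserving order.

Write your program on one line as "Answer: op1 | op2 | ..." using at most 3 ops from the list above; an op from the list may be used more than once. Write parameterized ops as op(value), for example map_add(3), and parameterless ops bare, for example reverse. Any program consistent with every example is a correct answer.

sort_asc | map_neg | filter_even

Check, running the answer program on each example:
  [-10, 40, -44, -20, -13, -50, 6, -13] -> [-50, -44, -20, -13, -13, -10, 6, 40] -> [50, 44, 20, 13, 13, 10, -6, -40] -> [50, 44, 20, 10, -6, -40]
  [22, -6, 5, 15, -8, -44, -42, 31, 13] -> [-44, -42, -8, -6, 5, 13, 15, 22, 31] -> [44, 42, 8, 6, -5, -13, -15, -22, -31] -> [44, 42, 8, 6, -22]
  [-3, -37, -15, 27, 28] -> [-37, -15, -3, 27, 28] -> [37, 15, 3, -27, -28] -> [-28]
  [3, 44, 16, -10, -22, 13] -> [-22, -10, 3, 13, 16, 44] -> [22, 10, -3, -13, -16, -44] -> [22, 10, -16, -44]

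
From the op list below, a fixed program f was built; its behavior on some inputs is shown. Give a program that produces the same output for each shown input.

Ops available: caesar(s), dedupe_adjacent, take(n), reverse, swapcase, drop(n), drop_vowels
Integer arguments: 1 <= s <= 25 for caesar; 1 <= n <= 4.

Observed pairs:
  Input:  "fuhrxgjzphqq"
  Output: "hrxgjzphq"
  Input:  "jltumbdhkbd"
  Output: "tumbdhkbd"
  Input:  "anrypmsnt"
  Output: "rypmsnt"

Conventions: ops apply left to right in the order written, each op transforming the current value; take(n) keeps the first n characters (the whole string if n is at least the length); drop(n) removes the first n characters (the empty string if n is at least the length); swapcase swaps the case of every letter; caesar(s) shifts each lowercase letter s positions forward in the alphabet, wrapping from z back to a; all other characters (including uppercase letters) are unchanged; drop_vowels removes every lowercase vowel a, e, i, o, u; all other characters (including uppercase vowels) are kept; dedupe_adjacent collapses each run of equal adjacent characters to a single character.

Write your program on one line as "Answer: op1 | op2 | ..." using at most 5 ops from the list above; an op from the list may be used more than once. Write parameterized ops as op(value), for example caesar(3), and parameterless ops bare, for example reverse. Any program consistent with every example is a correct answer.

drop(2) | reverse | dedupe_adjacent | reverse

Check, running the answer program on each example:
  "fuhrxgjzphqq" -> "hrxgjzphqq" -> "qqhpzjgxrh" -> "qhpzjgxrh" -> "hrxgjzphq"
  "jltumbdhkbd" -> "tumbdhkbd" -> "dbkhdbmut" -> "dbkhdbmut" -> "tumbdhkbd"
  "anrypmsnt" -> "rypmsnt" -> "tnsmpyr" -> "tnsmpyr" -> "rypmsnt"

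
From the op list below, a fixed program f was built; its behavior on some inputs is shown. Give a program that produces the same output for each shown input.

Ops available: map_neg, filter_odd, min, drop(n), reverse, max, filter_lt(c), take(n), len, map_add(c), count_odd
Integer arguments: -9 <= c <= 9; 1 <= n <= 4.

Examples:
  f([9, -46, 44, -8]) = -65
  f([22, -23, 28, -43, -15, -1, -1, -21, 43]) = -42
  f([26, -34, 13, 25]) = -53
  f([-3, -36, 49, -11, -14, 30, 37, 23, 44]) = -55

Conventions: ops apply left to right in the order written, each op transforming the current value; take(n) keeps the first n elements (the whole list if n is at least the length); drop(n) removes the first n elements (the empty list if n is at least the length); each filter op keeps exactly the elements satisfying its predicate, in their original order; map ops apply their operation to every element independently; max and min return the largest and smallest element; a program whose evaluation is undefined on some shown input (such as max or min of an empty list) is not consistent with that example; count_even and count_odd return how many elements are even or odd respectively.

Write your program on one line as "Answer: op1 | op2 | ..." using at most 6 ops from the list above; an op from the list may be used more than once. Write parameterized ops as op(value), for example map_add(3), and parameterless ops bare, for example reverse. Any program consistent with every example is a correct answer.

map_add(-4) | take(3) | map_add(-7) | filter_lt(2) | map_add(-8) | min

Check, running the answer program on each example:
  [9, -46, 44, -8] -> [5, -50, 40, -12] -> [5, -50, 40] -> [-2, -57, 33] -> [-2, -57] -> [-10, -65] -> -65
  [22, -23, 28, -43, -15, -1, -1, -21, 43] -> [18, -27, 24, -47, -19, -5, -5, -25, 39] -> [18, -27, 24] -> [11, -34, 17] -> [-34] -> [-42] -> -42
  [26, -34, 13, 25] -> [22, -38, 9, 21] -> [22, -38, 9] -> [15, -45, 2] -> [-45] -> [-53] -> -53
  [-3, -36, 49, -11, -14, 30, 37, 23, 44] -> [-7, -40, 45, -15, -18, 26, 33, 19, 40] -> [-7, -40, 45] -> [-14, -47, 38] -> [-14, -47] -> [-22, -55] -> -55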